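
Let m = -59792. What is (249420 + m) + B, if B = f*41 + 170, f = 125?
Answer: 194923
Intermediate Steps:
B = 5295 (B = 125*41 + 170 = 5125 + 170 = 5295)
(249420 + m) + B = (249420 - 59792) + 5295 = 189628 + 5295 = 194923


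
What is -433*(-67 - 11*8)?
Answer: 67115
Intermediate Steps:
-433*(-67 - 11*8) = -433*(-67 - 88) = -433*(-155) = 67115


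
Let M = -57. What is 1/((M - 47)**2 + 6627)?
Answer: 1/17443 ≈ 5.7330e-5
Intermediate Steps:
1/((M - 47)**2 + 6627) = 1/((-57 - 47)**2 + 6627) = 1/((-104)**2 + 6627) = 1/(10816 + 6627) = 1/17443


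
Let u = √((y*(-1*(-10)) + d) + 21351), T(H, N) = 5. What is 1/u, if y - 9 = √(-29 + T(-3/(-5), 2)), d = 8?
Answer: (21449 + 20*I*√6)^(-½) ≈ 0.006828 - 7.797e-6*I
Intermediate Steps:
y = 9 + 2*I*√6 (y = 9 + √(-29 + 5) = 9 + √(-24) = 9 + 2*I*√6 ≈ 9.0 + 4.899*I)
u = √(21449 + 20*I*√6) (u = √(((9 + 2*I*√6)*(-1*(-10)) + 8) + 21351) = √(((9 + 2*I*√6)*10 + 8) + 21351) = √(((90 + 20*I*√6) + 8) + 21351) = √((98 + 20*I*√6) + 21351) = √(21449 + 20*I*√6) ≈ 146.45 + 0.167*I)
1/u = 1/(√(21449 + 20*I*√6)) = (21449 + 20*I*√6)^(-½)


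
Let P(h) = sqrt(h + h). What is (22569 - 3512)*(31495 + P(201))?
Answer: 600200215 + 19057*sqrt(402) ≈ 6.0058e+8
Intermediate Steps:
P(h) = sqrt(2)*sqrt(h) (P(h) = sqrt(2*h) = sqrt(2)*sqrt(h))
(22569 - 3512)*(31495 + P(201)) = (22569 - 3512)*(31495 + sqrt(2)*sqrt(201)) = 19057*(31495 + sqrt(402)) = 600200215 + 19057*sqrt(402)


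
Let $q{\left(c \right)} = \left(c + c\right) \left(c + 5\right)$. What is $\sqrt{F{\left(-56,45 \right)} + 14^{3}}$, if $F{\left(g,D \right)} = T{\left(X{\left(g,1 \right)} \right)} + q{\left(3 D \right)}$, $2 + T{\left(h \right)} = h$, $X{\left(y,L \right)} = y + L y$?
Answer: $\sqrt{40430} \approx 201.07$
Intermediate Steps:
$q{\left(c \right)} = 2 c \left(5 + c\right)$
$T{\left(h \right)} = -2 + h$
$F{\left(g,D \right)} = -2 + 2 g + 6 D \left(5 + 3 D\right)$ ($F{\left(g,D \right)} = \left(-2 + g \left(1 + 1\right)\right) + 2 \cdot 3 D \left(5 + 3 D\right) = \left(-2 + g 2\right) + 6 D \left(5 + 3 D\right) = \left(-2 + 2 g\right) + 6 D \left(5 + 3 D\right) = -2 + 2 g + 6 D \left(5 + 3 D\right)$)
$\sqrt{F{\left(-56,45 \right)} + 14^{3}} = \sqrt{\left(-2 + 2 \left(-56\right) + 6 \cdot 45 \left(5 + 3 \cdot 45\right)\right) + 14^{3}} = \sqrt{\left(-2 - 112 + 6 \cdot 45 \left(5 + 135\right)\right) + 2744} = \sqrt{\left(-2 - 112 + 6 \cdot 45 \cdot 140\right) + 2744} = \sqrt{\left(-2 - 112 + 37800\right) + 2744} = \sqrt{37686 + 2744} = \sqrt{40430}$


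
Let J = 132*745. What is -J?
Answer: -98340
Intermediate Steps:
J = 98340
-J = -1*98340 = -98340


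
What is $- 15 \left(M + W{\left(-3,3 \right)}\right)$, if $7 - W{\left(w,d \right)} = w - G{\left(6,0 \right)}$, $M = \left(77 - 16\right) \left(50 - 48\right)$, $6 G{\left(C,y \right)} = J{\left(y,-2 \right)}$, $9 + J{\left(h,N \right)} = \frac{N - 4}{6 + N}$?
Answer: $- \frac{7815}{4} \approx -1953.8$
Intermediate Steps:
$J{\left(h,N \right)} = -9 + \frac{-4 + N}{6 + N}$ ($J{\left(h,N \right)} = -9 + \frac{N - 4}{6 + N} = -9 + \frac{-4 + N}{6 + N}$)
$G{\left(C,y \right)} = - \frac{7}{4}$ ($G{\left(C,y \right)} = \frac{2 \frac{1}{6 - 2} \left(-29 - -8\right)}{6} = \frac{2 \cdot \frac{1}{4} \left(-29 + 8\right)}{6} = \frac{2 \cdot \frac{1}{4} \left(-21\right)}{6} = \frac{1}{6} \left(- \frac{21}{2}\right) = - \frac{7}{4}$)
$M = 122$ ($M = 61 \cdot 2 = 122$)
$W{\left(w,d \right)} = \frac{21}{4} - w$ ($W{\left(w,d \right)} = 7 - \left(w - - \frac{7}{4}\right) = 7 - \left(w + \frac{7}{4}\right) = 7 - \left(\frac{7}{4} + w\right) = \frac{21}{4} - w$)
$- 15 \left(M + W{\left(-3,3 \right)}\right) = - 15 \left(122 + \left(\frac{21}{4} - -3\right)\right) = - 15 \left(122 + \left(\frac{21}{4} + 3\right)\right) = - 15 \left(122 + \frac{33}{4}\right) = \left(-15\right) \frac{521}{4} = - \frac{7815}{4}$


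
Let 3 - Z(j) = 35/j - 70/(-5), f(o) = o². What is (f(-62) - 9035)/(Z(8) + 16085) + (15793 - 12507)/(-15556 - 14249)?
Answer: -57247598/132125565 ≈ -0.43328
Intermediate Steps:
Z(j) = -11 - 35/j (Z(j) = 3 - (35/j - 70/(-5)) = 3 - (35/j - 70*(-⅕)) = 3 - (35/j + 14) = 3 - (14 + 35/j) = 3 + (-14 - 35/j) = -11 - 35/j)
(f(-62) - 9035)/(Z(8) + 16085) + (15793 - 12507)/(-15556 - 14249) = ((-62)² - 9035)/((-11 - 35/8) + 16085) + (15793 - 12507)/(-15556 - 14249) = (3844 - 9035)/((-11 - 35*⅛) + 16085) + 3286/(-29805) = -5191/((-11 - 35/8) + 16085) + 3286*(-1/29805) = -5191/(-123/8 + 16085) - 3286/29805 = -5191/128557/8 - 3286/29805 = -5191*8/128557 - 3286/29805 = -1432/4433 - 3286/29805 = -57247598/132125565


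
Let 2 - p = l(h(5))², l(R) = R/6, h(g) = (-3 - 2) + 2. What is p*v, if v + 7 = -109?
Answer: -203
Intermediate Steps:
h(g) = -3 (h(g) = -5 + 2 = -3)
l(R) = R/6 (l(R) = R*(⅙) = R/6)
v = -116 (v = -7 - 109 = -116)
p = 7/4 (p = 2 - ((⅙)*(-3))² = 2 - (-½)² = 2 - 1*¼ = 2 - ¼ = 7/4 ≈ 1.7500)
p*v = (7/4)*(-116) = -203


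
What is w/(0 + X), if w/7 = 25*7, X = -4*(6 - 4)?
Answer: -1225/8 ≈ -153.13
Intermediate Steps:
X = -8 (X = -4*2 = -8)
w = 1225 (w = 7*(25*7) = 7*175 = 1225)
w/(0 + X) = 1225/(0 - 8) = 1225/(-8) = 1225*(-1/8) = -1225/8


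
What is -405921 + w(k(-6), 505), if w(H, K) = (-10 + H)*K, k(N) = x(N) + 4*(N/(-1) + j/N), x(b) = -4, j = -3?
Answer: -399861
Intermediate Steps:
k(N) = -4 - 12/N - 4*N (k(N) = -4 + 4*(N/(-1) - 3/N) = -4 + 4*(N*(-1) - 3/N) = -4 + 4*(-N - 3/N) = -4 + (-12/N - 4*N) = -4 - 12/N - 4*N)
w(H, K) = K*(-10 + H)
-405921 + w(k(-6), 505) = -405921 + 505*(-10 + (-4 - 12/(-6) - 4*(-6))) = -405921 + 505*(-10 + (-4 - 12*(-1/6) + 24)) = -405921 + 505*(-10 + (-4 + 2 + 24)) = -405921 + 505*(-10 + 22) = -405921 + 505*12 = -405921 + 6060 = -399861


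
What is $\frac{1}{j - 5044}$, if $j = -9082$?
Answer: $- \frac{1}{14126} \approx -7.0791 \cdot 10^{-5}$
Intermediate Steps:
$\frac{1}{j - 5044} = \frac{1}{-9082 - 5044} = \frac{1}{-14126} = - \frac{1}{14126}$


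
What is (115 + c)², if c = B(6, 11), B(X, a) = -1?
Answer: 12996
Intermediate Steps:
c = -1
(115 + c)² = (115 - 1)² = 114² = 12996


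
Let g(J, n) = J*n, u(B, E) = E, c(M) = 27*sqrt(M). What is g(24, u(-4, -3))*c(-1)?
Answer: -1944*I ≈ -1944.0*I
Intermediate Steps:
g(24, u(-4, -3))*c(-1) = (24*(-3))*(27*sqrt(-1)) = -1944*I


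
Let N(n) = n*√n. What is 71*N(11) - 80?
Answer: -80 + 781*√11 ≈ 2510.3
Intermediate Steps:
N(n) = n^(3/2)
71*N(11) - 80 = 71*11^(3/2) - 80 = 71*(11*√11) - 80 = 781*√11 - 80 = -80 + 781*√11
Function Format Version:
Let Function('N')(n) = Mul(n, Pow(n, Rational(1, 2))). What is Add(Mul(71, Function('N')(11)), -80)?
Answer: Add(-80, Mul(781, Pow(11, Rational(1, 2)))) ≈ 2510.3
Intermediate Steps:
Function('N')(n) = Pow(n, Rational(3, 2))
Add(Mul(71, Function('N')(11)), -80) = Add(Mul(71, Pow(11, Rational(3, 2))), -80) = Add(Mul(71, Mul(11, Pow(11, Rational(1, 2)))), -80) = Add(Mul(781, Pow(11, Rational(1, 2))), -80) = Add(-80, Mul(781, Pow(11, Rational(1, 2))))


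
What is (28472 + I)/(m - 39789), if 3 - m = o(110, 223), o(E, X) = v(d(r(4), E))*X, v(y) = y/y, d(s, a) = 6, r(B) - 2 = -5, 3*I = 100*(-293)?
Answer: -56116/120027 ≈ -0.46753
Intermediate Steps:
I = -29300/3 (I = (100*(-293))/3 = (⅓)*(-29300) = -29300/3 ≈ -9766.7)
r(B) = -3 (r(B) = 2 - 5 = -3)
v(y) = 1
o(E, X) = X (o(E, X) = 1*X = X)
m = -220 (m = 3 - 1*223 = 3 - 223 = -220)
(28472 + I)/(m - 39789) = (28472 - 29300/3)/(-220 - 39789) = (56116/3)/(-40009) = (56116/3)*(-1/40009) = -56116/120027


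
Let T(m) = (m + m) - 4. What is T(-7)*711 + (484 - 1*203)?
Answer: -12517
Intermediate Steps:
T(m) = -4 + 2*m (T(m) = 2*m - 4 = -4 + 2*m)
T(-7)*711 + (484 - 1*203) = (-4 + 2*(-7))*711 + (484 - 1*203) = (-4 - 14)*711 + (484 - 203) = -18*711 + 281 = -12798 + 281 = -12517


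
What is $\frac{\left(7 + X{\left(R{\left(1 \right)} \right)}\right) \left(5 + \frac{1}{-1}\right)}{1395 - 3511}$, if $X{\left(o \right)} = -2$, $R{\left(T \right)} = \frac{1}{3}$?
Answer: $- \frac{5}{529} \approx -0.0094518$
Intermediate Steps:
$R{\left(T \right)} = \frac{1}{3}$
$\frac{\left(7 + X{\left(R{\left(1 \right)} \right)}\right) \left(5 + \frac{1}{-1}\right)}{1395 - 3511} = \frac{\left(7 - 2\right) \left(5 + \frac{1}{-1}\right)}{1395 - 3511} = \frac{5 \left(5 - 1\right)}{-2116} = 5 \cdot 4 \left(- \frac{1}{2116}\right) = 20 \left(- \frac{1}{2116}\right) = - \frac{5}{529}$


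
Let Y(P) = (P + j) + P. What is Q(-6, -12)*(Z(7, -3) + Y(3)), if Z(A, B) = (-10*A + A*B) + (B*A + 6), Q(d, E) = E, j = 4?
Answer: 1152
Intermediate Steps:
Y(P) = 4 + 2*P (Y(P) = (P + 4) + P = (4 + P) + P = 4 + 2*P)
Z(A, B) = 6 - 10*A + 2*A*B (Z(A, B) = (-10*A + A*B) + (A*B + 6) = (-10*A + A*B) + (6 + A*B) = 6 - 10*A + 2*A*B)
Q(-6, -12)*(Z(7, -3) + Y(3)) = -12*((6 - 10*7 + 2*7*(-3)) + (4 + 2*3)) = -12*((6 - 70 - 42) + (4 + 6)) = -12*(-106 + 10) = -12*(-96) = 1152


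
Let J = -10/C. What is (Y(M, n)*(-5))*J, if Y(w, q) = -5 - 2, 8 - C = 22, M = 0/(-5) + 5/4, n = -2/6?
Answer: 25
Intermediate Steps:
n = -1/3 (n = -2*1/6 = -1/3 ≈ -0.33333)
M = 5/4 (M = 0*(-1/5) + 5*(1/4) = 0 + 5/4 = 5/4 ≈ 1.2500)
C = -14 (C = 8 - 1*22 = 8 - 22 = -14)
Y(w, q) = -7
J = 5/7 (J = -10/(-14) = -10*(-1/14) = 5/7 ≈ 0.71429)
(Y(M, n)*(-5))*J = -7*(-5)*(5/7) = 35*(5/7) = 25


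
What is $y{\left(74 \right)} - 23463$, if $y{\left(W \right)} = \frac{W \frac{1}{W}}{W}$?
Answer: $- \frac{1736261}{74} \approx -23463.0$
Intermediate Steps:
$y{\left(W \right)} = \frac{1}{W}$ ($y{\left(W \right)} = 1 \frac{1}{W} = \frac{1}{W}$)
$y{\left(74 \right)} - 23463 = \frac{1}{74} - 23463 = - \frac{1736261}{74}$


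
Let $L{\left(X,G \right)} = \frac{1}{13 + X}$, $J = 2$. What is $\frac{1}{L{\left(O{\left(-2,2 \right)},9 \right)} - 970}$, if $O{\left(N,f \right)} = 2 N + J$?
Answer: $- \frac{11}{10669} \approx -0.001031$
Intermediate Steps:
$O{\left(N,f \right)} = 2 + 2 N$ ($O{\left(N,f \right)} = 2 N + 2 = 2 + 2 N$)
$\frac{1}{L{\left(O{\left(-2,2 \right)},9 \right)} - 970} = \frac{1}{\frac{1}{13 + \left(2 + 2 \left(-2\right)\right)} - 970} = \frac{1}{\frac{1}{13 + \left(2 - 4\right)} - 970} = \frac{1}{\frac{1}{13 - 2} - 970} = \frac{1}{\frac{1}{11} - 970} = \frac{1}{- \frac{10669}{11}} = - \frac{11}{10669}$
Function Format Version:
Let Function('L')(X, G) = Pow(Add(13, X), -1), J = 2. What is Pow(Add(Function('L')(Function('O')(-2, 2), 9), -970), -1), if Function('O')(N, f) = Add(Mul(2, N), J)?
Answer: Rational(-11, 10669) ≈ -0.0010310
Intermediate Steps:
Function('O')(N, f) = Add(2, Mul(2, N)) (Function('O')(N, f) = Add(Mul(2, N), 2) = Add(2, Mul(2, N)))
Pow(Add(Function('L')(Function('O')(-2, 2), 9), -970), -1) = Pow(Add(Pow(Add(13, Add(2, Mul(2, -2))), -1), -970), -1) = Pow(Add(Pow(Add(13, Add(2, -4)), -1), -970), -1) = Pow(Add(Pow(Add(13, -2), -1), -970), -1) = Pow(Add(Pow(11, -1), -970), -1) = Pow(Add(Rational(1, 11), -970), -1) = Pow(Rational(-10669, 11), -1) = Rational(-11, 10669)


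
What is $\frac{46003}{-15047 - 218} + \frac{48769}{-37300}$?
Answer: $- \frac{492074137}{113876900} \approx -4.3211$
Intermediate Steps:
$\frac{46003}{-15047 - 218} + \frac{48769}{-37300} = \frac{46003}{-15265} + 48769 \left(- \frac{1}{37300}\right) = 46003 \left(- \frac{1}{15265}\right) - \frac{48769}{37300} = - \frac{46003}{15265} - \frac{48769}{37300} = - \frac{492074137}{113876900}$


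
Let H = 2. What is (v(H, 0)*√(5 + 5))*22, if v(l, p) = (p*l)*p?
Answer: 0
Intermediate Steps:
v(l, p) = l*p² (v(l, p) = (l*p)*p = l*p²)
(v(H, 0)*√(5 + 5))*22 = ((2*0²)*√(5 + 5))*22 = ((2*0)*√10)*22 = (0*√10)*22 = 0*22 = 0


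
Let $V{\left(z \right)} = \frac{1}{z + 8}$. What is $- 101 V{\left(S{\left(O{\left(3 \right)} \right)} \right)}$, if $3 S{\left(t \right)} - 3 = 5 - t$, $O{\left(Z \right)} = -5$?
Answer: $- \frac{303}{37} \approx -8.1892$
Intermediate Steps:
$S{\left(t \right)} = \frac{8}{3} - \frac{t}{3}$ ($S{\left(t \right)} = 1 + \frac{5 - t}{3} = 1 - \left(- \frac{5}{3} + \frac{t}{3}\right) = \frac{8}{3} - \frac{t}{3}$)
$V{\left(z \right)} = \frac{1}{8 + z}$
$- 101 V{\left(S{\left(O{\left(3 \right)} \right)} \right)} = - \frac{101}{8 + \left(\frac{8}{3} - - \frac{5}{3}\right)} = - \frac{101}{8 + \left(\frac{8}{3} + \frac{5}{3}\right)} = - \frac{101}{8 + \frac{13}{3}} = - \frac{101}{\frac{37}{3}} = \left(-101\right) \frac{3}{37} = - \frac{303}{37}$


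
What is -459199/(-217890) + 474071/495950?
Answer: 1273211824/415625175 ≈ 3.0634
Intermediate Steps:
-459199/(-217890) + 474071/495950 = -459199*(-1/217890) + 474071*(1/495950) = 459199/217890 + 36467/38150 = 1273211824/415625175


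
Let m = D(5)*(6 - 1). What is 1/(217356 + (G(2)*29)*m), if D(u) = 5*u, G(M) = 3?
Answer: 1/228231 ≈ 4.3815e-6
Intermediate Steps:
m = 125 (m = (5*5)*(6 - 1) = 25*5 = 125)
1/(217356 + (G(2)*29)*m) = 1/(217356 + (3*29)*125) = 1/(217356 + 87*125) = 1/(217356 + 10875) = 1/228231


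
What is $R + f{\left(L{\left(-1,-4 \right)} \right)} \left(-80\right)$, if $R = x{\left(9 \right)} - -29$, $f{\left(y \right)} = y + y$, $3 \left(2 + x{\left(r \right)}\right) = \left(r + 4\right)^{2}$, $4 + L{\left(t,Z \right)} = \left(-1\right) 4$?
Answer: $\frac{4090}{3} \approx 1363.3$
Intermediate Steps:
$L{\left(t,Z \right)} = -8$ ($L{\left(t,Z \right)} = -4 - 4 = -8$)
$x{\left(r \right)} = -2 + \frac{\left(4 + r\right)^{2}}{3}$ ($x{\left(r \right)} = -2 + \frac{\left(r + 4\right)^{2}}{3} = -2 + \frac{\left(4 + r\right)^{2}}{3}$)
$f{\left(y \right)} = 2 y$
$R = \frac{250}{3}$ ($R = \left(-2 + \frac{\left(4 + 9\right)^{2}}{3}\right) - -29 = \left(-2 + \frac{13^{2}}{3}\right) + 29 = \left(-2 + \frac{1}{3} \cdot 169\right) + 29 = \left(-2 + \frac{169}{3}\right) + 29 = \frac{163}{3} + 29 = \frac{250}{3} \approx 83.333$)
$R + f{\left(L{\left(-1,-4 \right)} \right)} \left(-80\right) = \frac{250}{3} + 2 \left(-8\right) \left(-80\right) = \frac{250}{3} - -1280 = \frac{250}{3} + 1280 = \frac{4090}{3}$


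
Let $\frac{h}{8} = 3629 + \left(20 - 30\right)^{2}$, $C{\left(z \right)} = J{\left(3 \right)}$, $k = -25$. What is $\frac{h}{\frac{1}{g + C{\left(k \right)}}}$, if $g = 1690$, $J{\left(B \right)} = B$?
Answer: $50505576$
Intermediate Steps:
$C{\left(z \right)} = 3$
$h = 29832$ ($h = 8 \left(3629 + \left(20 - 30\right)^{2}\right) = 8 \left(3629 + \left(-10\right)^{2}\right) = 8 \left(3629 + 100\right) = 8 \cdot 3729 = 29832$)
$\frac{h}{\frac{1}{g + C{\left(k \right)}}} = \frac{29832}{\frac{1}{1690 + 3}} = \frac{29832}{\frac{1}{1693}} = 29832 \frac{1}{\frac{1}{1693}} = 29832 \cdot 1693 = 50505576$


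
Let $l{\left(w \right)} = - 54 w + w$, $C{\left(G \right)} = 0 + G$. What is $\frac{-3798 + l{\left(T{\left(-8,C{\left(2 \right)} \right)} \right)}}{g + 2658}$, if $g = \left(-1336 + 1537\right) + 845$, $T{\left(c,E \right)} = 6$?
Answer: $- \frac{1029}{926} \approx -1.1112$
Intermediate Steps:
$C{\left(G \right)} = G$
$l{\left(w \right)} = - 53 w$
$g = 1046$ ($g = 201 + 845 = 1046$)
$\frac{-3798 + l{\left(T{\left(-8,C{\left(2 \right)} \right)} \right)}}{g + 2658} = \frac{-3798 - 318}{1046 + 2658} = \frac{-3798 - 318}{3704} = \left(-4116\right) \frac{1}{3704} = - \frac{1029}{926}$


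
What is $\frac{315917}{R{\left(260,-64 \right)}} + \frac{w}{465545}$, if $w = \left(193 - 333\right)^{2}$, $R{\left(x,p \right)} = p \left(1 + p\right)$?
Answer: $\frac{4204360199}{53630784} \approx 78.395$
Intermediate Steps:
$w = 19600$ ($w = \left(-140\right)^{2} = 19600$)
$\frac{315917}{R{\left(260,-64 \right)}} + \frac{w}{465545} = \frac{315917}{\left(-64\right) \left(1 - 64\right)} + \frac{19600}{465545} = \frac{315917}{\left(-64\right) \left(-63\right)} + 19600 \cdot \frac{1}{465545} = \frac{315917}{4032} + \frac{3920}{93109} = 315917 \cdot \frac{1}{4032} + \frac{3920}{93109} = \frac{45131}{576} + \frac{3920}{93109} = \frac{4204360199}{53630784}$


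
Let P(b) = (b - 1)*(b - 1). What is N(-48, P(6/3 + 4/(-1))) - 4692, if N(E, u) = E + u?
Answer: -4731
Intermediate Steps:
P(b) = (-1 + b)² (P(b) = (-1 + b)*(-1 + b) = (-1 + b)²)
N(-48, P(6/3 + 4/(-1))) - 4692 = (-48 + (-1 + (6/3 + 4/(-1)))²) - 4692 = (-48 + (-1 + (6*(⅓) + 4*(-1)))²) - 4692 = (-48 + (-1 + (2 - 4))²) - 4692 = (-48 + (-1 - 2)²) - 4692 = (-48 + (-3)²) - 4692 = (-48 + 9) - 4692 = -39 - 4692 = -4731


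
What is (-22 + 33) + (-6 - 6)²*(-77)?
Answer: -11077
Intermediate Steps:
(-22 + 33) + (-6 - 6)²*(-77) = 11 + (-12)²*(-77) = 11 + 144*(-77) = 11 - 11088 = -11077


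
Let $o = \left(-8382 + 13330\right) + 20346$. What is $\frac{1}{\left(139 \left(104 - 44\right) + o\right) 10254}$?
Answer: $\frac{1}{344883036} \approx 2.8995 \cdot 10^{-9}$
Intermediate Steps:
$o = 25294$ ($o = 4948 + 20346 = 25294$)
$\frac{1}{\left(139 \left(104 - 44\right) + o\right) 10254} = \frac{1}{\left(139 \left(104 - 44\right) + 25294\right) 10254} = \frac{1}{139 \cdot 60 + 25294} \cdot \frac{1}{10254} = \frac{1}{8340 + 25294} \cdot \frac{1}{10254} = \frac{1}{33634} \cdot \frac{1}{10254} = \frac{1}{344883036}$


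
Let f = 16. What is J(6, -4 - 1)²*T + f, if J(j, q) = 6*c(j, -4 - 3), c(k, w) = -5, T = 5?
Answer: 4516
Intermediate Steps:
J(j, q) = -30 (J(j, q) = 6*(-5) = -30)
J(6, -4 - 1)²*T + f = (-30)²*5 + 16 = 900*5 + 16 = 4500 + 16 = 4516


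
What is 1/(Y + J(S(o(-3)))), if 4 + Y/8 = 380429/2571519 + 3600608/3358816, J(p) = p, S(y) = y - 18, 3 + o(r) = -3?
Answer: -269914348797/12480997808728 ≈ -0.021626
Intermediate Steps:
o(r) = -6 (o(r) = -3 - 3 = -6)
S(y) = -18 + y
Y = -6003053437600/269914348797 (Y = -32 + 8*(380429/2571519 + 3600608/3358816) = -32 + 8*(380429*(1/2571519) + 3600608*(1/3358816)) = -32 + 8*(380429/2571519 + 112519/104963) = -32 + 8*(329275715488/269914348797) = -32 + 2634205723904/269914348797 = -6003053437600/269914348797 ≈ -22.241)
1/(Y + J(S(o(-3)))) = 1/(-6003053437600/269914348797 + (-18 - 6)) = 1/(-6003053437600/269914348797 - 24) = 1/(-12480997808728/269914348797) = -269914348797/12480997808728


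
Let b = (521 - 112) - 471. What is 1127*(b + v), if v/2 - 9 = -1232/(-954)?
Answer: -22265012/477 ≈ -46677.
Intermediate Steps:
v = 9818/477 (v = 18 + 2*(-1232/(-954)) = 18 + 2*(-1232*(-1/954)) = 18 + 2*(616/477) = 18 + 1232/477 = 9818/477 ≈ 20.583)
b = -62 (b = 409 - 471 = -62)
1127*(b + v) = 1127*(-62 + 9818/477) = 1127*(-19756/477) = -22265012/477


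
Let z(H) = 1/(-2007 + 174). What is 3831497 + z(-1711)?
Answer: 7023134000/1833 ≈ 3.8315e+6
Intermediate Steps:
z(H) = -1/1833 (z(H) = 1/(-1833) = -1/1833)
3831497 + z(-1711) = 3831497 - 1/1833 = 7023134000/1833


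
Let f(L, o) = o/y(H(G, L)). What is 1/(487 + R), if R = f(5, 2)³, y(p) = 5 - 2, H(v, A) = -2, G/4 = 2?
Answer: 27/13157 ≈ 0.0020521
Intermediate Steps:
G = 8 (G = 4*2 = 8)
y(p) = 3
f(L, o) = o/3
R = 8/27 (R = ((⅓)*2)³ = (⅔)³ = 8/27 ≈ 0.29630)
1/(487 + R) = 1/(487 + 8/27) = 1/(13157/27) = 27/13157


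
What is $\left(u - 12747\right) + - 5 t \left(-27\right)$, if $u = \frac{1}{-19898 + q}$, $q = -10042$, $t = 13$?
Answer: $- \frac{329100481}{29940} \approx -10992.0$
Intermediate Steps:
$u = - \frac{1}{29940}$ ($u = \frac{1}{-19898 - 10042} = \frac{1}{-29940} = - \frac{1}{29940} \approx -3.34 \cdot 10^{-5}$)
$\left(u - 12747\right) + - 5 t \left(-27\right) = \left(- \frac{1}{29940} - 12747\right) + \left(-5\right) 13 \left(-27\right) = - \frac{381645181}{29940} - -1755 = - \frac{381645181}{29940} + 1755 = - \frac{329100481}{29940}$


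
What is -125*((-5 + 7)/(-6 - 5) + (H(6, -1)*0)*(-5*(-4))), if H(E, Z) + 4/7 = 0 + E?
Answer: 250/11 ≈ 22.727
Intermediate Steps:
H(E, Z) = -4/7 + E (H(E, Z) = -4/7 + (0 + E) = -4/7 + E)
-125*((-5 + 7)/(-6 - 5) + (H(6, -1)*0)*(-5*(-4))) = -125*((-5 + 7)/(-6 - 5) + ((-4/7 + 6)*0)*(-5*(-4))) = -125*(2/(-11) + ((38/7)*0)*20) = -125*(2*(-1/11) + 0*20) = -125*(-2/11 + 0) = -125*(-2/11) = 250/11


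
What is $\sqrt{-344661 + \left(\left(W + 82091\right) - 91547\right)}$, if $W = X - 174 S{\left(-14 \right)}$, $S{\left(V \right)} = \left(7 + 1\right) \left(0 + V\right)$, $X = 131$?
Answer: $i \sqrt{334498} \approx 578.36 i$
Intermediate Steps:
$S{\left(V \right)} = 8 V$
$W = 19619$ ($W = 131 - 174 \cdot 8 \left(-14\right) = 131 - -19488 = 131 + 19488 = 19619$)
$\sqrt{-344661 + \left(\left(W + 82091\right) - 91547\right)} = \sqrt{-344661 + \left(\left(19619 + 82091\right) - 91547\right)} = \sqrt{-344661 + \left(101710 - 91547\right)} = \sqrt{-344661 + 10163} = \sqrt{-334498} = i \sqrt{334498}$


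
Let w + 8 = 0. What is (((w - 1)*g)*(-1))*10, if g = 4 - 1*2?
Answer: 180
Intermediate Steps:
w = -8 (w = -8 + 0 = -8)
g = 2 (g = 4 - 2 = 2)
(((w - 1)*g)*(-1))*10 = (((-8 - 1)*2)*(-1))*10 = (-9*2*(-1))*10 = -18*(-1)*10 = 18*10 = 180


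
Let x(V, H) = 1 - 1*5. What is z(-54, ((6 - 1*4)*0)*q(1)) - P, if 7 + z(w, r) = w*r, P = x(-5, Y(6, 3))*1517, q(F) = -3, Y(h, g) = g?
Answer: 6061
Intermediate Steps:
x(V, H) = -4 (x(V, H) = 1 - 5 = -4)
P = -6068 (P = -4*1517 = -6068)
z(w, r) = -7 + r*w (z(w, r) = -7 + w*r = -7 + r*w)
z(-54, ((6 - 1*4)*0)*q(1)) - P = (-7 + (((6 - 1*4)*0)*(-3))*(-54)) - 1*(-6068) = (-7 + (((6 - 4)*0)*(-3))*(-54)) + 6068 = (-7 + ((2*0)*(-3))*(-54)) + 6068 = (-7 + (0*(-3))*(-54)) + 6068 = (-7 + 0*(-54)) + 6068 = (-7 + 0) + 6068 = -7 + 6068 = 6061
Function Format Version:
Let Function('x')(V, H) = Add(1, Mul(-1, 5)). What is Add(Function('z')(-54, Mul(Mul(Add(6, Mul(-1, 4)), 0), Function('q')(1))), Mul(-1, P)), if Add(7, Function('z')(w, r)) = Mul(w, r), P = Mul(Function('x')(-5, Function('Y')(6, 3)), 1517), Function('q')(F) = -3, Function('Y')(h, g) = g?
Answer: 6061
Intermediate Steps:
Function('x')(V, H) = -4 (Function('x')(V, H) = Add(1, -5) = -4)
P = -6068 (P = Mul(-4, 1517) = -6068)
Function('z')(w, r) = Add(-7, Mul(r, w)) (Function('z')(w, r) = Add(-7, Mul(w, r)) = Add(-7, Mul(r, w)))
Add(Function('z')(-54, Mul(Mul(Add(6, Mul(-1, 4)), 0), Function('q')(1))), Mul(-1, P)) = Add(Add(-7, Mul(Mul(Mul(Add(6, Mul(-1, 4)), 0), -3), -54)), Mul(-1, -6068)) = Add(Add(-7, Mul(Mul(Mul(Add(6, -4), 0), -3), -54)), 6068) = Add(Add(-7, Mul(Mul(Mul(2, 0), -3), -54)), 6068) = Add(Add(-7, Mul(Mul(0, -3), -54)), 6068) = Add(Add(-7, Mul(0, -54)), 6068) = Add(Add(-7, 0), 6068) = Add(-7, 6068) = 6061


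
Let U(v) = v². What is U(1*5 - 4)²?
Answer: 1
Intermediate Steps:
U(1*5 - 4)² = ((1*5 - 4)²)² = ((5 - 4)²)² = (1²)² = 1² = 1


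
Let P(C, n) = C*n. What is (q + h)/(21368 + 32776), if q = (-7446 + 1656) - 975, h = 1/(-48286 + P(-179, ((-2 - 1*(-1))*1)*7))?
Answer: -159089123/1273277376 ≈ -0.12494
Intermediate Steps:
h = -1/47033 (h = 1/(-48286 - 179*(-2 - 1*(-1))*1*7) = 1/(-48286 - 179*(-2 + 1)*1*7) = 1/(-48286 - 179*(-1*1)*7) = 1/(-48286 - (-179)*7) = 1/(-48286 - 179*(-7)) = 1/(-48286 + 1253) = 1/(-47033) = -1/47033 ≈ -2.1262e-5)
q = -6765 (q = -5790 - 975 = -6765)
(q + h)/(21368 + 32776) = (-6765 - 1/47033)/(21368 + 32776) = -318178246/47033/54144 = -318178246/47033*1/54144 = -159089123/1273277376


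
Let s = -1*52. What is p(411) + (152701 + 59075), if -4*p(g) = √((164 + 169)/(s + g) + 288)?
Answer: 211776 - 15*√165499/1436 ≈ 2.1177e+5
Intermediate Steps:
s = -52
p(g) = -√(288 + 333/(-52 + g))/4 (p(g) = -√((164 + 169)/(-52 + g) + 288)/4 = -√(333/(-52 + g) + 288)/4 = -√(288 + 333/(-52 + g))/4)
p(411) + (152701 + 59075) = -3*√(-1627 + 32*411)/√(-52 + 411)/4 + (152701 + 59075) = -3*√359*√(-1627 + 13152)/359/4 + 211776 = -3*5*√165499/359/4 + 211776 = -15*√165499/1436 + 211776 = 211776 - 15*√165499/1436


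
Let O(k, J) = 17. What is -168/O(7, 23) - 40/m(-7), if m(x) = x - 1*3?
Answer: -100/17 ≈ -5.8824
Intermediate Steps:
m(x) = -3 + x (m(x) = x - 3 = -3 + x)
-168/O(7, 23) - 40/m(-7) = -168/17 - 40/(-3 - 7) = -168*1/17 - 40/(-10) = -168/17 - 40*(-1/10) = -168/17 + 4 = -100/17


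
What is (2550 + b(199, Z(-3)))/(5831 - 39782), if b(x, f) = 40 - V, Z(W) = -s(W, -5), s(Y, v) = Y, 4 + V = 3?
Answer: -2591/33951 ≈ -0.076316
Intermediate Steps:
V = -1 (V = -4 + 3 = -1)
Z(W) = -W
b(x, f) = 41 (b(x, f) = 40 - 1*(-1) = 40 + 1 = 41)
(2550 + b(199, Z(-3)))/(5831 - 39782) = (2550 + 41)/(5831 - 39782) = 2591/(-33951) = 2591*(-1/33951) = -2591/33951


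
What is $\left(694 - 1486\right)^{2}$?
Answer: $627264$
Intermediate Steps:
$\left(694 - 1486\right)^{2} = \left(-792\right)^{2} = 627264$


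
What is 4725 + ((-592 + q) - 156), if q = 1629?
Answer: 5606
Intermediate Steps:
4725 + ((-592 + q) - 156) = 4725 + ((-592 + 1629) - 156) = 4725 + (1037 - 156) = 4725 + 881 = 5606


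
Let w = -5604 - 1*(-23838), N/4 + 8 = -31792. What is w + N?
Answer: -108966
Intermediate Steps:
N = -127200 (N = -32 + 4*(-31792) = -32 - 127168 = -127200)
w = 18234 (w = -5604 + 23838 = 18234)
w + N = 18234 - 127200 = -108966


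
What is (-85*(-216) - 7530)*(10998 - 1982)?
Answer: 97643280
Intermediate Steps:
(-85*(-216) - 7530)*(10998 - 1982) = (18360 - 7530)*9016 = 10830*9016 = 97643280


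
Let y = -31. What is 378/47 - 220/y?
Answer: 22058/1457 ≈ 15.139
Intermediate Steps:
378/47 - 220/y = 378/47 - 220/(-31) = 378*(1/47) - 220*(-1/31) = 378/47 + 220/31 = 22058/1457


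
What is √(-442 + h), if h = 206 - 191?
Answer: I*√427 ≈ 20.664*I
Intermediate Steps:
h = 15
√(-442 + h) = √(-442 + 15) = √(-427) = I*√427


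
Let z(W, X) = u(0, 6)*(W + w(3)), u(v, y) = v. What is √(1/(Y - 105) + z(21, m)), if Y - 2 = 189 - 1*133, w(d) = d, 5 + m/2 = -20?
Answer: I*√47/47 ≈ 0.14586*I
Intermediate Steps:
m = -50 (m = -10 + 2*(-20) = -10 - 40 = -50)
z(W, X) = 0 (z(W, X) = 0*(W + 3) = 0*(3 + W) = 0)
Y = 58 (Y = 2 + (189 - 1*133) = 2 + (189 - 133) = 2 + 56 = 58)
√(1/(Y - 105) + z(21, m)) = √(1/(58 - 105) + 0) = √(1/(-47) + 0) = √(-1/47 + 0) = √(-1/47) = I*√47/47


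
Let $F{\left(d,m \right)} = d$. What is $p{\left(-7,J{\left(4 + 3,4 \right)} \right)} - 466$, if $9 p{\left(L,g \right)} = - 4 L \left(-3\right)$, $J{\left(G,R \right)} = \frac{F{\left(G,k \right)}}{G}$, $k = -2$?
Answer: $- \frac{1426}{3} \approx -475.33$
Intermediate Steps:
$J{\left(G,R \right)} = 1$ ($J{\left(G,R \right)} = \frac{G}{G} = 1$)
$p{\left(L,g \right)} = \frac{4 L}{3}$ ($p{\left(L,g \right)} = \frac{- 4 L \left(-3\right)}{9} = \frac{12 L}{9} = \frac{4 L}{3}$)
$p{\left(-7,J{\left(4 + 3,4 \right)} \right)} - 466 = \frac{4}{3} \left(-7\right) - 466 = - \frac{28}{3} - 466 = - \frac{1426}{3}$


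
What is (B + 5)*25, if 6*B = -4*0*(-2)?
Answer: 125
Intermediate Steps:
B = 0 (B = (-4*0*(-2))/6 = (0*(-2))/6 = (⅙)*0 = 0)
(B + 5)*25 = (0 + 5)*25 = 5*25 = 125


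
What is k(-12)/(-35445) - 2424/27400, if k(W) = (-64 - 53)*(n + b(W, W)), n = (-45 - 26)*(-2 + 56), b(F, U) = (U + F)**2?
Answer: -87753459/8093275 ≈ -10.843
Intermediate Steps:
b(F, U) = (F + U)**2
n = -3834 (n = -71*54 = -3834)
k(W) = 448578 - 468*W**2 (k(W) = (-64 - 53)*(-3834 + (W + W)**2) = -117*(-3834 + (2*W)**2) = -117*(-3834 + 4*W**2) = 448578 - 468*W**2)
k(-12)/(-35445) - 2424/27400 = (448578 - 468*(-12)**2)/(-35445) - 2424/27400 = (448578 - 468*144)*(-1/35445) - 2424*1/27400 = (448578 - 67392)*(-1/35445) - 303/3425 = 381186*(-1/35445) - 303/3425 = -127062/11815 - 303/3425 = -87753459/8093275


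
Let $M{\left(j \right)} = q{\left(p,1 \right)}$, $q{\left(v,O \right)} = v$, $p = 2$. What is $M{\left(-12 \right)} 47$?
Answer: $94$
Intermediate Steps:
$M{\left(j \right)} = 2$
$M{\left(-12 \right)} 47 = 2 \cdot 47 = 94$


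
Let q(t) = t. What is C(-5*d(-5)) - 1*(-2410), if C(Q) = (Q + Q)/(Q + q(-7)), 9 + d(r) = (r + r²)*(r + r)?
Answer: 1251835/519 ≈ 2412.0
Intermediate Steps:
d(r) = -9 + 2*r*(r + r²) (d(r) = -9 + (r + r²)*(r + r) = -9 + (r + r²)*(2*r) = -9 + 2*r*(r + r²))
C(Q) = 2*Q/(-7 + Q) (C(Q) = (Q + Q)/(Q - 7) = (2*Q)/(-7 + Q) = 2*Q/(-7 + Q))
C(-5*d(-5)) - 1*(-2410) = 2*(-5*(-9 + 2*(-5)² + 2*(-5)³))/(-7 - 5*(-9 + 2*(-5)² + 2*(-5)³)) - 1*(-2410) = 2*(-5*(-9 + 2*25 + 2*(-125)))/(-7 - 5*(-9 + 2*25 + 2*(-125))) + 2410 = 2*(-5*(-9 + 50 - 250))/(-7 - 5*(-9 + 50 - 250)) + 2410 = 2*(-5*(-209))/(-7 - 5*(-209)) + 2410 = 2*1045/(-7 + 1045) + 2410 = 2*1045/1038 + 2410 = 2*1045*(1/1038) + 2410 = 1045/519 + 2410 = 1251835/519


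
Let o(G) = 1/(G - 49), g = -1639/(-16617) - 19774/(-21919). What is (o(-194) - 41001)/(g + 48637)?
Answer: -604815444131102/717470576010225 ≈ -0.84298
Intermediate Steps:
g = 364509799/364228023 (g = -1639*(-1/16617) - 19774*(-1/21919) = 1639/16617 + 19774/21919 = 364509799/364228023 ≈ 1.0008)
o(G) = 1/(-49 + G)
(o(-194) - 41001)/(g + 48637) = (1/(-49 - 194) - 41001)/(364509799/364228023 + 48637) = (1/(-243) - 41001)/(17715322864450/364228023) = (-1/243 - 41001)*(364228023/17715322864450) = -9963244/243*364228023/17715322864450 = -604815444131102/717470576010225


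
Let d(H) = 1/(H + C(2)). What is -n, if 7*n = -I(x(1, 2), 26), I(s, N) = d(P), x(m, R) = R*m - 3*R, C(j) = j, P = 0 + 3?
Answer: 1/35 ≈ 0.028571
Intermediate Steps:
P = 3
x(m, R) = -3*R + R*m
d(H) = 1/(2 + H) (d(H) = 1/(H + 2) = 1/(2 + H))
I(s, N) = ⅕ (I(s, N) = 1/(2 + 3) = 1/5 = ⅕)
n = -1/35 (n = (-1*⅕)/7 = (⅐)*(-⅕) = -1/35 ≈ -0.028571)
-n = -1*(-1/35) = 1/35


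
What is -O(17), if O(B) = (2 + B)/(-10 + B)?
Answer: -19/7 ≈ -2.7143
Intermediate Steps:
O(B) = (2 + B)/(-10 + B)
-O(17) = -(2 + 17)/(-10 + 17) = -19/7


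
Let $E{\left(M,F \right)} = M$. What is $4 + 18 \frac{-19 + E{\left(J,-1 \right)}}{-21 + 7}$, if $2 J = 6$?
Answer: $\frac{172}{7} \approx 24.571$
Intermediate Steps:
$J = 3$ ($J = \frac{1}{2} \cdot 6 = 3$)
$4 + 18 \frac{-19 + E{\left(J,-1 \right)}}{-21 + 7} = 4 + 18 \frac{-19 + 3}{-21 + 7} = 4 + 18 \left(- \frac{16}{-14}\right) = 4 + 18 \left(\left(-16\right) \left(- \frac{1}{14}\right)\right) = 4 + 18 \cdot \frac{8}{7} = 4 + \frac{144}{7} = \frac{172}{7}$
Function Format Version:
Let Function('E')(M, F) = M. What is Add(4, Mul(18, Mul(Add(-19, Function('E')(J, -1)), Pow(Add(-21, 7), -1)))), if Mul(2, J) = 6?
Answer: Rational(172, 7) ≈ 24.571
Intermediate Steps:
J = 3 (J = Mul(Rational(1, 2), 6) = 3)
Add(4, Mul(18, Mul(Add(-19, Function('E')(J, -1)), Pow(Add(-21, 7), -1)))) = Add(4, Mul(18, Mul(Add(-19, 3), Pow(Add(-21, 7), -1)))) = Add(4, Mul(18, Mul(-16, Pow(-14, -1)))) = Add(4, Mul(18, Mul(-16, Rational(-1, 14)))) = Add(4, Mul(18, Rational(8, 7))) = Add(4, Rational(144, 7)) = Rational(172, 7)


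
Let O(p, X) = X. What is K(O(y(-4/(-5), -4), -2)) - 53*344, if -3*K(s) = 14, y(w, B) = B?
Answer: -54710/3 ≈ -18237.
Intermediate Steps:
K(s) = -14/3 (K(s) = -⅓*14 = -14/3)
K(O(y(-4/(-5), -4), -2)) - 53*344 = -14/3 - 53*344 = -14/3 - 18232 = -54710/3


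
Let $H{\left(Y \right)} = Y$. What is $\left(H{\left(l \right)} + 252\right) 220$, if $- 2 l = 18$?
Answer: $53460$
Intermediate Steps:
$l = -9$ ($l = \left(- \frac{1}{2}\right) 18 = -9$)
$\left(H{\left(l \right)} + 252\right) 220 = \left(-9 + 252\right) 220 = 243 \cdot 220 = 53460$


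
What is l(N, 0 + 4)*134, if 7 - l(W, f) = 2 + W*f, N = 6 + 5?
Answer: -5226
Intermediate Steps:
N = 11
l(W, f) = 5 - W*f (l(W, f) = 7 - (2 + W*f) = 7 + (-2 - W*f) = 5 - W*f)
l(N, 0 + 4)*134 = (5 - 1*11*(0 + 4))*134 = (5 - 1*11*4)*134 = (5 - 44)*134 = -39*134 = -5226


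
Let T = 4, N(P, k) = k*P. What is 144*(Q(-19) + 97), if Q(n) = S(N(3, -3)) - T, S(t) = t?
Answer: 12096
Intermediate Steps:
N(P, k) = P*k
Q(n) = -13 (Q(n) = 3*(-3) - 1*4 = -9 - 4 = -13)
144*(Q(-19) + 97) = 144*(-13 + 97) = 144*84 = 12096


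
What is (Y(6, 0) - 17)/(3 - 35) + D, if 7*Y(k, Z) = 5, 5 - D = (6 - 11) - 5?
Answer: 1737/112 ≈ 15.509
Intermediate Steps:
D = 15 (D = 5 - ((6 - 11) - 5) = 5 - (-5 - 5) = 5 - 1*(-10) = 5 + 10 = 15)
Y(k, Z) = 5/7 (Y(k, Z) = (1/7)*5 = 5/7)
(Y(6, 0) - 17)/(3 - 35) + D = (5/7 - 17)/(3 - 35) + 15 = -114/7/(-32) + 15 = -114/7*(-1/32) + 15 = 57/112 + 15 = 1737/112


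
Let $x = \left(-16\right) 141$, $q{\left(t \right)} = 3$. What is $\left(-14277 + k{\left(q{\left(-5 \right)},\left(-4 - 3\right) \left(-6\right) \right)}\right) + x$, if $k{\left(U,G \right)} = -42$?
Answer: $-16575$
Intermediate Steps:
$x = -2256$
$\left(-14277 + k{\left(q{\left(-5 \right)},\left(-4 - 3\right) \left(-6\right) \right)}\right) + x = \left(-14277 - 42\right) - 2256 = -14319 - 2256 = -16575$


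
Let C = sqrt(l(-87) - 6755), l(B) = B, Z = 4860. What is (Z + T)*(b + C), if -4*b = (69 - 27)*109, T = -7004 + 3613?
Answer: -3362541/2 + 1469*I*sqrt(6842) ≈ -1.6813e+6 + 1.2151e+5*I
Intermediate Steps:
T = -3391
C = I*sqrt(6842) (C = sqrt(-87 - 6755) = sqrt(-6842) = I*sqrt(6842) ≈ 82.716*I)
b = -2289/2 (b = -(69 - 27)*109/4 = -21*109/2 = -1/4*4578 = -2289/2 ≈ -1144.5)
(Z + T)*(b + C) = (4860 - 3391)*(-2289/2 + I*sqrt(6842)) = 1469*(-2289/2 + I*sqrt(6842)) = -3362541/2 + 1469*I*sqrt(6842)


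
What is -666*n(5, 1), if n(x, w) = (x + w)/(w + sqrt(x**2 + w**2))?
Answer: 3996/25 - 3996*sqrt(26)/25 ≈ -655.19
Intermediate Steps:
n(x, w) = (w + x)/(w + sqrt(w**2 + x**2))
-666*n(5, 1) = -666*(1 + 5)/(1 + sqrt(1**2 + 5**2)) = -666*6/(1 + sqrt(1 + 25)) = -666*6/(1 + sqrt(26)) = -3996/(1 + sqrt(26))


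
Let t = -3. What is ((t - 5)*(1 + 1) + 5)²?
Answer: 121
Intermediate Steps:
((t - 5)*(1 + 1) + 5)² = ((-3 - 5)*(1 + 1) + 5)² = (-8*2 + 5)² = (-16 + 5)² = (-11)² = 121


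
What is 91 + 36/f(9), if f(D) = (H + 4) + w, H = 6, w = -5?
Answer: 491/5 ≈ 98.200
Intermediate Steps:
f(D) = 5 (f(D) = (6 + 4) - 5 = 10 - 5 = 5)
91 + 36/f(9) = 91 + 36/5 = 491/5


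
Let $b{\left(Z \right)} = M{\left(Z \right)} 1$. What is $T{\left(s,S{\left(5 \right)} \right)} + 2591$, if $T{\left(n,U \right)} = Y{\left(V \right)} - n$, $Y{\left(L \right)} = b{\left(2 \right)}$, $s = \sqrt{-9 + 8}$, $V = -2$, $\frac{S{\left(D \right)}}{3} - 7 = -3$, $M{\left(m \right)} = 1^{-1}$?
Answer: $2592 - i \approx 2592.0 - 1.0 i$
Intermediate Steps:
$M{\left(m \right)} = 1$
$S{\left(D \right)} = 12$ ($S{\left(D \right)} = 21 + 3 \left(-3\right) = 21 - 9 = 12$)
$b{\left(Z \right)} = 1$ ($b{\left(Z \right)} = 1 \cdot 1 = 1$)
$s = i$ ($s = \sqrt{-1} = i \approx 1.0 i$)
$Y{\left(L \right)} = 1$
$T{\left(n,U \right)} = 1 - n$
$T{\left(s,S{\left(5 \right)} \right)} + 2591 = \left(1 - i\right) + 2591 = 2592 - i$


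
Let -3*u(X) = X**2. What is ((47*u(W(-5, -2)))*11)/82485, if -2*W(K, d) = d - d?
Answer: 0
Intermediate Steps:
W(K, d) = 0 (W(K, d) = -(d - d)/2 = -1/2*0 = 0)
u(X) = -X**2/3
((47*u(W(-5, -2)))*11)/82485 = ((47*(-1/3*0**2))*11)/82485 = ((47*(-1/3*0))*11)*(1/82485) = ((47*0)*11)*(1/82485) = (0*11)*(1/82485) = 0*(1/82485) = 0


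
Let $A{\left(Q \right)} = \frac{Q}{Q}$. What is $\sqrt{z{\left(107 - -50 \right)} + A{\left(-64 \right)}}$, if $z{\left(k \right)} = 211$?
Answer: $2 \sqrt{53} \approx 14.56$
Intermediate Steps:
$A{\left(Q \right)} = 1$
$\sqrt{z{\left(107 - -50 \right)} + A{\left(-64 \right)}} = \sqrt{211 + 1} = \sqrt{212} = 2 \sqrt{53}$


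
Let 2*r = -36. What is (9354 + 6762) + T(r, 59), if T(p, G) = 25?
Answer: 16141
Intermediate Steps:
r = -18 (r = (½)*(-36) = -18)
(9354 + 6762) + T(r, 59) = (9354 + 6762) + 25 = 16116 + 25 = 16141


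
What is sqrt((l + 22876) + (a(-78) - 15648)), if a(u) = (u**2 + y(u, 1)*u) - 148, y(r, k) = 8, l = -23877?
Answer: I*sqrt(11337) ≈ 106.48*I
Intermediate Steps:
a(u) = -148 + u**2 + 8*u (a(u) = (u**2 + 8*u) - 148 = -148 + u**2 + 8*u)
sqrt((l + 22876) + (a(-78) - 15648)) = sqrt((-23877 + 22876) + ((-148 + (-78)**2 + 8*(-78)) - 15648)) = sqrt(-1001 + ((-148 + 6084 - 624) - 15648)) = sqrt(-1001 + (5312 - 15648)) = sqrt(-1001 - 10336) = sqrt(-11337) = I*sqrt(11337)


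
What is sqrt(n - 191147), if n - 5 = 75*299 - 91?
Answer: 2*I*sqrt(42202) ≈ 410.86*I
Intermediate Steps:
n = 22339 (n = 5 + (75*299 - 91) = 5 + (22425 - 91) = 5 + 22334 = 22339)
sqrt(n - 191147) = sqrt(22339 - 191147) = sqrt(-168808) = 2*I*sqrt(42202)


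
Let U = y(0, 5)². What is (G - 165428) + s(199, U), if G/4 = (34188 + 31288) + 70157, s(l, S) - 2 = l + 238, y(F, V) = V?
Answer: 377543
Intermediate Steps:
U = 25 (U = 5² = 25)
s(l, S) = 240 + l (s(l, S) = 2 + (l + 238) = 2 + (238 + l) = 240 + l)
G = 542532 (G = 4*((34188 + 31288) + 70157) = 4*(65476 + 70157) = 4*135633 = 542532)
(G - 165428) + s(199, U) = (542532 - 165428) + (240 + 199) = 377104 + 439 = 377543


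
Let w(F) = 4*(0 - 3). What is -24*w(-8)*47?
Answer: 13536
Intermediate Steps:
w(F) = -12 (w(F) = 4*(-3) = -12)
-24*w(-8)*47 = -24*(-12)*47 = 288*47 = 13536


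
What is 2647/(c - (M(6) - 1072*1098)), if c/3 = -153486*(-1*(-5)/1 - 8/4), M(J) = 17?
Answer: -2647/204335 ≈ -0.012954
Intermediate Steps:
c = -1381374 (c = 3*(-153486*(-1*(-5)/1 - 8/4)) = 3*(-153486*(5*1 - 8*¼)) = 3*(-153486*(5 - 2)) = 3*(-153486*3) = 3*(-460458) = -1381374)
2647/(c - (M(6) - 1072*1098)) = 2647/(-1381374 - (17 - 1072*1098)) = 2647/(-1381374 - (17 - 1177056)) = 2647/(-1381374 - 1*(-1177039)) = 2647/(-1381374 + 1177039) = 2647/(-204335) = 2647*(-1/204335) = -2647/204335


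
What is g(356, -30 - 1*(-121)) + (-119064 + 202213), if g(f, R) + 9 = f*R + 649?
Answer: 116185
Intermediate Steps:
g(f, R) = 640 + R*f (g(f, R) = -9 + (f*R + 649) = -9 + (R*f + 649) = -9 + (649 + R*f) = 640 + R*f)
g(356, -30 - 1*(-121)) + (-119064 + 202213) = (640 + (-30 - 1*(-121))*356) + (-119064 + 202213) = (640 + (-30 + 121)*356) + 83149 = (640 + 91*356) + 83149 = (640 + 32396) + 83149 = 33036 + 83149 = 116185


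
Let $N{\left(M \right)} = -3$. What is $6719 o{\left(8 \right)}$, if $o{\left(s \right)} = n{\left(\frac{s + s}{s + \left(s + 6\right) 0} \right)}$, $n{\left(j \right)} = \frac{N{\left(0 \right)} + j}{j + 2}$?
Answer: $- \frac{6719}{4} \approx -1679.8$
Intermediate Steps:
$n{\left(j \right)} = \frac{-3 + j}{2 + j}$ ($n{\left(j \right)} = \frac{-3 + j}{j + 2} = \frac{-3 + j}{2 + j}$)
$o{\left(s \right)} = - \frac{1}{4}$ ($o{\left(s \right)} = \frac{-3 + \frac{s + s}{s + \left(s + 6\right) 0}}{2 + \frac{s + s}{s + \left(s + 6\right) 0}} = \frac{-3 + \frac{2 s}{s + \left(6 + s\right) 0}}{2 + \frac{2 s}{s + \left(6 + s\right) 0}} = \frac{-3 + \frac{2 s}{s + 0}}{2 + \frac{2 s}{s + 0}} = \frac{-3 + \frac{2 s}{s}}{2 + \frac{2 s}{s}} = \frac{-3 + 2}{2 + 2} = \frac{1}{4} \left(-1\right) = - \frac{1}{4}$)
$6719 o{\left(8 \right)} = 6719 \left(- \frac{1}{4}\right) = - \frac{6719}{4}$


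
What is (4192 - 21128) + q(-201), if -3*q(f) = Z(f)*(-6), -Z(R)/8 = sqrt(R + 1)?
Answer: -16936 - 160*I*sqrt(2) ≈ -16936.0 - 226.27*I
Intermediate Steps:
Z(R) = -8*sqrt(1 + R) (Z(R) = -8*sqrt(R + 1) = -8*sqrt(1 + R))
q(f) = -16*sqrt(1 + f) (q(f) = -(-8*sqrt(1 + f))*(-6)/3 = -16*sqrt(1 + f))
(4192 - 21128) + q(-201) = (4192 - 21128) - 16*sqrt(1 - 201) = -16936 - 160*I*sqrt(2)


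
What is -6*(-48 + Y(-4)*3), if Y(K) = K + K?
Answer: 432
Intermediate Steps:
Y(K) = 2*K
-6*(-48 + Y(-4)*3) = -6*(-48 + (2*(-4))*3) = -6*(-48 - 8*3) = -6*(-48 - 24) = -6*(-72) = 432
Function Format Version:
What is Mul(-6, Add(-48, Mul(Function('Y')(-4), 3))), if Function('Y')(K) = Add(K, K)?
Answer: 432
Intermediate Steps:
Function('Y')(K) = Mul(2, K)
Mul(-6, Add(-48, Mul(Function('Y')(-4), 3))) = Mul(-6, Add(-48, Mul(Mul(2, -4), 3))) = Mul(-6, Add(-48, Mul(-8, 3))) = Mul(-6, Add(-48, -24)) = Mul(-6, -72) = 432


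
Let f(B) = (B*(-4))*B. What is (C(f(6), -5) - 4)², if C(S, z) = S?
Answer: 21904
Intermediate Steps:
f(B) = -4*B² (f(B) = (-4*B)*B = -4*B²)
(C(f(6), -5) - 4)² = (-4*6² - 4)² = (-4*36 - 4)² = (-144 - 4)² = (-148)² = 21904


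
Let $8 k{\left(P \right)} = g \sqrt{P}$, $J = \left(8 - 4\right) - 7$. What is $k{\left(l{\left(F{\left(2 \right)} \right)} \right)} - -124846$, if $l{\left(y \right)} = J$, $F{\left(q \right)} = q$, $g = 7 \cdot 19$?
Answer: $124846 + \frac{133 i \sqrt{3}}{8} \approx 1.2485 \cdot 10^{5} + 28.795 i$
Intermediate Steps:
$g = 133$
$J = -3$ ($J = 4 - 7 = -3$)
$l{\left(y \right)} = -3$
$k{\left(P \right)} = \frac{133 \sqrt{P}}{8}$
$k{\left(l{\left(F{\left(2 \right)} \right)} \right)} - -124846 = \frac{133 \sqrt{-3}}{8} - -124846 = \frac{133 i \sqrt{3}}{8} + 124846 = 124846 + \frac{133 i \sqrt{3}}{8}$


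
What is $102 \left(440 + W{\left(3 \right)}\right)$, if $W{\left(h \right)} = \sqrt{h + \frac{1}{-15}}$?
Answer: $44880 + \frac{68 \sqrt{165}}{5} \approx 45055.0$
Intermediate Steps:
$W{\left(h \right)} = \sqrt{- \frac{1}{15} + h}$ ($W{\left(h \right)} = \sqrt{h - \frac{1}{15}} = \sqrt{- \frac{1}{15} + h}$)
$102 \left(440 + W{\left(3 \right)}\right) = 102 \left(440 + \frac{\sqrt{-15 + 225 \cdot 3}}{15}\right) = 102 \left(440 + \frac{\sqrt{-15 + 675}}{15}\right) = 102 \left(440 + \frac{\sqrt{660}}{15}\right) = 102 \left(440 + \frac{2 \sqrt{165}}{15}\right) = 44880 + \frac{68 \sqrt{165}}{5}$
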